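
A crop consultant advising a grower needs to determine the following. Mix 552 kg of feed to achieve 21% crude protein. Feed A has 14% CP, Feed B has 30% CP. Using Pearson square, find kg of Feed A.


parts_A = CP_b - target = 30 - 21 = 9
parts_B = target - CP_a = 21 - 14 = 7
total_parts = 9 + 7 = 16
Feed A = 552 * 9 / 16 = 310.50 kg
Feed B = 552 * 7 / 16 = 241.50 kg

310.50 kg


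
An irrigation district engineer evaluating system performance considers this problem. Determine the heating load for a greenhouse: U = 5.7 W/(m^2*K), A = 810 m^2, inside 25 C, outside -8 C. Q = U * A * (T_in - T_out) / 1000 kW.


dT = 25 - (-8) = 33 K
Q = U * A * dT
  = 5.7 * 810 * 33
  = 152361 W = 152.36 kW


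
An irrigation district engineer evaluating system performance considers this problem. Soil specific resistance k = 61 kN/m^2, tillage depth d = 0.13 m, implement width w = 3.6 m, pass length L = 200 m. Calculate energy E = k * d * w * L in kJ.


E = k * d * w * L
  = 61 * 0.13 * 3.6 * 200
  = 5709.60 kJ


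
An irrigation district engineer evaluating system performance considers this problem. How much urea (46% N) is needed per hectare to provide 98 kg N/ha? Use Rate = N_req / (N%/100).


Rate = N_required / (N_content / 100)
     = 98 / (46 / 100)
     = 98 / 0.46
     = 213.04 kg/ha


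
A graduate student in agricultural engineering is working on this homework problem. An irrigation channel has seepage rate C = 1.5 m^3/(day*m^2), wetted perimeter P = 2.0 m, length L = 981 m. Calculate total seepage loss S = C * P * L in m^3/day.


S = C * P * L
  = 1.5 * 2.0 * 981
  = 2943 m^3/day


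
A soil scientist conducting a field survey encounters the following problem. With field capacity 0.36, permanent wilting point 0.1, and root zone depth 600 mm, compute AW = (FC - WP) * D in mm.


AW = (FC - WP) * D
   = (0.36 - 0.1) * 600
   = 0.26 * 600
   = 156 mm


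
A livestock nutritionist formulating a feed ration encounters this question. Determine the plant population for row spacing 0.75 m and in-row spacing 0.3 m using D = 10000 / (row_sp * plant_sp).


D = 10000 / (row_sp * plant_sp)
  = 10000 / (0.75 * 0.3)
  = 10000 / 0.2250
  = 44444.44 plants/ha


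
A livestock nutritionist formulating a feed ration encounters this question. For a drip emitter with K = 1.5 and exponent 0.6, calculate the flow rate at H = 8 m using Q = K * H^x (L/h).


Q = K * H^x
  = 1.5 * 8^0.6
  = 1.5 * 3.4822
  = 5.22 L/h


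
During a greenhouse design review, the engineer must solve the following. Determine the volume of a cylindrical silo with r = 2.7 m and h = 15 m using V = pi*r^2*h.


V = pi * r^2 * h
  = pi * 2.7^2 * 15
  = pi * 7.29 * 15
  = 343.53 m^3


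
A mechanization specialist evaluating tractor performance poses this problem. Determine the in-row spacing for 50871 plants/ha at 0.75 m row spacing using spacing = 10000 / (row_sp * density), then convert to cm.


spacing = 10000 / (row_sp * density)
        = 10000 / (0.75 * 50871)
        = 10000 / 38153.25
        = 0.26210 m = 26.21 cm


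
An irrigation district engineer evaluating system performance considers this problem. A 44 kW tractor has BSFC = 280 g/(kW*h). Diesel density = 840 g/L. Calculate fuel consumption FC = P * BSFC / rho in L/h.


FC = P * BSFC / rho_fuel
   = 44 * 280 / 840
   = 12320 / 840
   = 14.67 L/h


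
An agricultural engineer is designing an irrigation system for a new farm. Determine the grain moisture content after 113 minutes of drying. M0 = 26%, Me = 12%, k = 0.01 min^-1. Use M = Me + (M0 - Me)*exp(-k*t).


M = Me + (M0 - Me) * e^(-k*t)
  = 12 + (26 - 12) * e^(-0.01*113)
  = 12 + 14 * e^(-1.130)
  = 12 + 14 * 0.32303
  = 12 + 4.5225
  = 16.52%


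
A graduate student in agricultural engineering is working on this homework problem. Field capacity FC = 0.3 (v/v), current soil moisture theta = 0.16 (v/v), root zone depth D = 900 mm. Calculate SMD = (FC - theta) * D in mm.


SMD = (FC - theta) * D
    = (0.3 - 0.16) * 900
    = 0.140 * 900
    = 126 mm


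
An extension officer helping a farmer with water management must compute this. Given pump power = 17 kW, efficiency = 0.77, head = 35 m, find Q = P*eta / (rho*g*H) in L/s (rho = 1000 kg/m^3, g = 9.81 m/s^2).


Q = (P * 1000 * eta) / (rho * g * H)
  = (17 * 1000 * 0.77) / (1000 * 9.81 * 35)
  = 13090 / 343350
  = 0.03812 m^3/s = 38.12 L/s


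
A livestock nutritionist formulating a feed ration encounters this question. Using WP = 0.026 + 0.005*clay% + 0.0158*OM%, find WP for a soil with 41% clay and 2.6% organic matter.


WP = 0.026 + 0.005*41 + 0.0158*2.6
   = 0.026 + 0.2050 + 0.0411
   = 0.2721


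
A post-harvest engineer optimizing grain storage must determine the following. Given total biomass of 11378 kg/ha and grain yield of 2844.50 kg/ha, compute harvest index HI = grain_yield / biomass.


HI = grain_yield / biomass
   = 2844.50 / 11378
   = 0.25


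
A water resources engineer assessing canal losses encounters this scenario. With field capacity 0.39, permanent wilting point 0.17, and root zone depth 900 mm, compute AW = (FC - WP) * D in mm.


AW = (FC - WP) * D
   = (0.39 - 0.17) * 900
   = 0.22 * 900
   = 198 mm


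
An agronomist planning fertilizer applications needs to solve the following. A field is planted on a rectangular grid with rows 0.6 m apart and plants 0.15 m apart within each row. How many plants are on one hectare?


D = 10000 / (row_sp * plant_sp)
  = 10000 / (0.6 * 0.15)
  = 10000 / 0.0900
  = 111111.11 plants/ha


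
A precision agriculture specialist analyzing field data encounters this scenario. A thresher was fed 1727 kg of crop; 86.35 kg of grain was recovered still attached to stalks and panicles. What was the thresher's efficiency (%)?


eta = (total - unthreshed) / total * 100
    = (1727 - 86.35) / 1727 * 100
    = 1640.65 / 1727 * 100
    = 95%


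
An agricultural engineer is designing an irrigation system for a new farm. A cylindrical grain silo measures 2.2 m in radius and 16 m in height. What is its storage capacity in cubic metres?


V = pi * r^2 * h
  = pi * 2.2^2 * 16
  = pi * 4.84 * 16
  = 243.28 m^3


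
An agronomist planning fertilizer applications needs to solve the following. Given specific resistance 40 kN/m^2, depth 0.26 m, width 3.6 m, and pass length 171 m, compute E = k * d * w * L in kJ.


E = k * d * w * L
  = 40 * 0.26 * 3.6 * 171
  = 6402.24 kJ


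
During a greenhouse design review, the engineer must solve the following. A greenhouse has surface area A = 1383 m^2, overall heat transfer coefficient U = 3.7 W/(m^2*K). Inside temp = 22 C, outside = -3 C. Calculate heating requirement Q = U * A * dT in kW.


dT = 22 - (-3) = 25 K
Q = U * A * dT
  = 3.7 * 1383 * 25
  = 127927.50 W = 127.93 kW


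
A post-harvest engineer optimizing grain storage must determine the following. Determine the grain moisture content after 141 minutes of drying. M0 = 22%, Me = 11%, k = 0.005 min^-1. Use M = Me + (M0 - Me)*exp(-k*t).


M = Me + (M0 - Me) * e^(-k*t)
  = 11 + (22 - 11) * e^(-0.005*141)
  = 11 + 11 * e^(-0.705)
  = 11 + 11 * 0.49411
  = 11 + 5.4352
  = 16.44%


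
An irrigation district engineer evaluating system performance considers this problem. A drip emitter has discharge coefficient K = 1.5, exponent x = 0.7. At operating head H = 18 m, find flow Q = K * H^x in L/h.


Q = K * H^x
  = 1.5 * 18^0.7
  = 1.5 * 7.5629
  = 11.34 L/h


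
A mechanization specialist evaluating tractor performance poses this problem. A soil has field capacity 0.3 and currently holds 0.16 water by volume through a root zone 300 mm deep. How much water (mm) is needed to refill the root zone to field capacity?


SMD = (FC - theta) * D
    = (0.3 - 0.16) * 300
    = 0.140 * 300
    = 42 mm


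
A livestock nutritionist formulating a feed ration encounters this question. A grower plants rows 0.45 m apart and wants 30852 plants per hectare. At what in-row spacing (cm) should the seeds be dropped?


spacing = 10000 / (row_sp * density)
        = 10000 / (0.45 * 30852)
        = 10000 / 13883.40
        = 0.72028 m = 72.03 cm


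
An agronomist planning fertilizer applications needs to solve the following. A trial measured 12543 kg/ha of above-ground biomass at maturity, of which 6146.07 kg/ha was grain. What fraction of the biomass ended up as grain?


HI = grain_yield / biomass
   = 6146.07 / 12543
   = 0.49


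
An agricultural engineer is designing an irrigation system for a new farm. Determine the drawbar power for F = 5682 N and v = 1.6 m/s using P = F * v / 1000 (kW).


P = F * v / 1000
  = 5682 * 1.6 / 1000
  = 9091.20 / 1000
  = 9.09 kW


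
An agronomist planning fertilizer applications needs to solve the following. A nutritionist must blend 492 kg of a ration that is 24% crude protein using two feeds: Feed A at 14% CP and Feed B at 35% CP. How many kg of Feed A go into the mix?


parts_A = CP_b - target = 35 - 24 = 11
parts_B = target - CP_a = 24 - 14 = 10
total_parts = 11 + 10 = 21
Feed A = 492 * 11 / 21 = 257.71 kg
Feed B = 492 * 10 / 21 = 234.29 kg

257.71 kg


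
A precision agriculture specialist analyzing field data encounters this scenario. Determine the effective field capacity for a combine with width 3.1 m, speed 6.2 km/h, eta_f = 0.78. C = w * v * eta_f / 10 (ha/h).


C = w * v * eta_f / 10
  = 3.1 * 6.2 * 0.78 / 10
  = 14.99 / 10
  = 1.50 ha/h


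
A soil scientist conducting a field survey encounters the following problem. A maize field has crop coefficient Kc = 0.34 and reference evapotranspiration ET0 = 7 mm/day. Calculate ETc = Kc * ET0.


ETc = Kc * ET0
    = 0.34 * 7
    = 2.38 mm/day


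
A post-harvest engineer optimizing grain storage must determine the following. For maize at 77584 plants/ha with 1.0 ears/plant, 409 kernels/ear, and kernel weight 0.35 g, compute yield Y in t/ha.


Y = density * ears * kernels * kw
  = 77584 * 1.0 * 409 * 0.35 g/ha
  = 11106149.60 g/ha
  = 11106.15 kg/ha = 11.11 t/ha


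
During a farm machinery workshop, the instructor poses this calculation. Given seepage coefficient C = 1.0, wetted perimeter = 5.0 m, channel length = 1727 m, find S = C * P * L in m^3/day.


S = C * P * L
  = 1.0 * 5.0 * 1727
  = 8635 m^3/day


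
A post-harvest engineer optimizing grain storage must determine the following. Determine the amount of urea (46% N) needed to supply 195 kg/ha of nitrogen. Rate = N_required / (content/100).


Rate = N_required / (N_content / 100)
     = 195 / (46 / 100)
     = 195 / 0.46
     = 423.91 kg/ha


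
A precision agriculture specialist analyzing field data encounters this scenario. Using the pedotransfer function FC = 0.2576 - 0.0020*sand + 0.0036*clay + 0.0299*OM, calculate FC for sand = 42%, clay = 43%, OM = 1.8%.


FC = 0.2576 - 0.0020*42 + 0.0036*43 + 0.0299*1.8
   = 0.2576 - 0.0840 + 0.1548 + 0.0538
   = 0.3822


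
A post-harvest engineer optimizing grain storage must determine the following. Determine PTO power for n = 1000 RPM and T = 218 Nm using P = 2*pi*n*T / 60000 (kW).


P = 2*pi*n*T / 60000
  = 2*pi * 1000 * 218 / 60000
  = 1369734.40 / 60000
  = 22.83 kW


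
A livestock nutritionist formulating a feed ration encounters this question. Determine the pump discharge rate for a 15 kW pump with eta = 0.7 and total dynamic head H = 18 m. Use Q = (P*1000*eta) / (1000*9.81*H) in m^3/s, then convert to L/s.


Q = (P * 1000 * eta) / (rho * g * H)
  = (15 * 1000 * 0.7) / (1000 * 9.81 * 18)
  = 10500 / 176580
  = 0.05946 m^3/s = 59.46 L/s


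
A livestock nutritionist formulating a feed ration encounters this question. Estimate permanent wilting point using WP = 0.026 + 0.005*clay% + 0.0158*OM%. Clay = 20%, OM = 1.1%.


WP = 0.026 + 0.005*20 + 0.0158*1.1
   = 0.026 + 0.1000 + 0.0174
   = 0.1434


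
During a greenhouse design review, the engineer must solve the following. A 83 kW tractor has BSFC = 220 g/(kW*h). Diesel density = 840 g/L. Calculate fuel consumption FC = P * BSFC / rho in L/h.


FC = P * BSFC / rho_fuel
   = 83 * 220 / 840
   = 18260 / 840
   = 21.74 L/h


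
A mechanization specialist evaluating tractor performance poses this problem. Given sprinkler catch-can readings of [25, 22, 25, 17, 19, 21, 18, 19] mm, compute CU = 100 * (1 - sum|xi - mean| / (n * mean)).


xbar = 166 / 8 = 20.750
sum|xi - xbar| = 20
CU = 100 * (1 - 20 / (8 * 20.750))
   = 100 * (1 - 0.1205)
   = 87.95%


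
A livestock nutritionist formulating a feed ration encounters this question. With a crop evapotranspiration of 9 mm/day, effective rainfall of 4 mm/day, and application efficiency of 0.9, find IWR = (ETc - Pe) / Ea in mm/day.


IWR = (ETc - Pe) / Ea
    = (9 - 4) / 0.9
    = 5 / 0.9
    = 5.56 mm/day


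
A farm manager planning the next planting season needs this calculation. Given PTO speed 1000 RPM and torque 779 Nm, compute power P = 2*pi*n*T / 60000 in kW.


P = 2*pi*n*T / 60000
  = 2*pi * 1000 * 779 / 60000
  = 4894601.35 / 60000
  = 81.58 kW


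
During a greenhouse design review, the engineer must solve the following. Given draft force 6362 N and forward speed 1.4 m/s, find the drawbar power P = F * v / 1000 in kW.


P = F * v / 1000
  = 6362 * 1.4 / 1000
  = 8906.80 / 1000
  = 8.91 kW


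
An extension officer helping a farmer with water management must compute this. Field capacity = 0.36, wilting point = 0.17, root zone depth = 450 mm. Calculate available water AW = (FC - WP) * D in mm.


AW = (FC - WP) * D
   = (0.36 - 0.17) * 450
   = 0.19 * 450
   = 85.50 mm


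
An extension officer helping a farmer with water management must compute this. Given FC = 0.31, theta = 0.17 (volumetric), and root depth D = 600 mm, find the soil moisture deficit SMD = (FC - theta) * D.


SMD = (FC - theta) * D
    = (0.31 - 0.17) * 600
    = 0.140 * 600
    = 84 mm


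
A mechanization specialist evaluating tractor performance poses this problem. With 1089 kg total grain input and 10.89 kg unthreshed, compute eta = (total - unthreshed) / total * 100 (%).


eta = (total - unthreshed) / total * 100
    = (1089 - 10.89) / 1089 * 100
    = 1078.11 / 1089 * 100
    = 99%


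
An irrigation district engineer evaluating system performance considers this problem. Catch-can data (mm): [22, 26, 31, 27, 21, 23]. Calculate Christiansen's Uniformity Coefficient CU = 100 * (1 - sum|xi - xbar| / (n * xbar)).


xbar = 150 / 6 = 25
sum|xi - xbar| = 18
CU = 100 * (1 - 18 / (6 * 25))
   = 100 * (1 - 0.1200)
   = 88%


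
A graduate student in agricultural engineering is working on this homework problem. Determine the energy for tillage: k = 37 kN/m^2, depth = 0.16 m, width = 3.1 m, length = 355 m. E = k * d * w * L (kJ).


E = k * d * w * L
  = 37 * 0.16 * 3.1 * 355
  = 6514.96 kJ


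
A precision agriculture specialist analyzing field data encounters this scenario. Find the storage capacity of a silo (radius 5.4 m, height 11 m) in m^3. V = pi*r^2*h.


V = pi * r^2 * h
  = pi * 5.4^2 * 11
  = pi * 29.16 * 11
  = 1007.70 m^3


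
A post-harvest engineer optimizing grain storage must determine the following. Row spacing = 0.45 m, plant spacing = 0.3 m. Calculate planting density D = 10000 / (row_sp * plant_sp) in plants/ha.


D = 10000 / (row_sp * plant_sp)
  = 10000 / (0.45 * 0.3)
  = 10000 / 0.1350
  = 74074.07 plants/ha


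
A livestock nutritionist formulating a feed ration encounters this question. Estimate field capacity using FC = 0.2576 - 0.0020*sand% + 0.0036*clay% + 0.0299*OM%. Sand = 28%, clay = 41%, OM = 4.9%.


FC = 0.2576 - 0.0020*28 + 0.0036*41 + 0.0299*4.9
   = 0.2576 - 0.0560 + 0.1476 + 0.1465
   = 0.4957


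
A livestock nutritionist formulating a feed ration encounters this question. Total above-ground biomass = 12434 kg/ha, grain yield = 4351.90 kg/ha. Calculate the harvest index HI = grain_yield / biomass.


HI = grain_yield / biomass
   = 4351.90 / 12434
   = 0.35


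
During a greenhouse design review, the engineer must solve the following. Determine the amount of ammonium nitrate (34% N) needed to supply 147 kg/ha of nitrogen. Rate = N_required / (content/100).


Rate = N_required / (N_content / 100)
     = 147 / (34 / 100)
     = 147 / 0.34
     = 432.35 kg/ha


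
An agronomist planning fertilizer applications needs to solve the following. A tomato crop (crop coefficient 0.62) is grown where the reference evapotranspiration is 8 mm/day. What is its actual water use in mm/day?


ETc = Kc * ET0
    = 0.62 * 8
    = 4.96 mm/day


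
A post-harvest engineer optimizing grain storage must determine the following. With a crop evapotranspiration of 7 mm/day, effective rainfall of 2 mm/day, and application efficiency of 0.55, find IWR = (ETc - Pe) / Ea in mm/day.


IWR = (ETc - Pe) / Ea
    = (7 - 2) / 0.55
    = 5 / 0.55
    = 9.09 mm/day


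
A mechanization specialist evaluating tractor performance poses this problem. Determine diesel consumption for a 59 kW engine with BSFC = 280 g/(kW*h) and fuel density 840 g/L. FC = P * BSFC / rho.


FC = P * BSFC / rho_fuel
   = 59 * 280 / 840
   = 16520 / 840
   = 19.67 L/h


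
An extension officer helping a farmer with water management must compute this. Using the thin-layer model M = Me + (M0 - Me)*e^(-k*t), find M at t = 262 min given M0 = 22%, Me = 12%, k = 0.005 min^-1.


M = Me + (M0 - Me) * e^(-k*t)
  = 12 + (22 - 12) * e^(-0.005*262)
  = 12 + 10 * e^(-1.310)
  = 12 + 10 * 0.26982
  = 12 + 2.6982
  = 14.70%


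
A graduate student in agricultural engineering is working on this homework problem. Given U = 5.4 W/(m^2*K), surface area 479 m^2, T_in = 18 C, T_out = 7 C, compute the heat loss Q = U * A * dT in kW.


dT = 18 - (7) = 11 K
Q = U * A * dT
  = 5.4 * 479 * 11
  = 28452.60 W = 28.45 kW


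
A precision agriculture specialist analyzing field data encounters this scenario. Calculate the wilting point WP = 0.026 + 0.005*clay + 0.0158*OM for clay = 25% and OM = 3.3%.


WP = 0.026 + 0.005*25 + 0.0158*3.3
   = 0.026 + 0.1250 + 0.0521
   = 0.2031


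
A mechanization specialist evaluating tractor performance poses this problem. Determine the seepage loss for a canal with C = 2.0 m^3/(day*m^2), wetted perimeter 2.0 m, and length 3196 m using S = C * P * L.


S = C * P * L
  = 2.0 * 2.0 * 3196
  = 12784 m^3/day


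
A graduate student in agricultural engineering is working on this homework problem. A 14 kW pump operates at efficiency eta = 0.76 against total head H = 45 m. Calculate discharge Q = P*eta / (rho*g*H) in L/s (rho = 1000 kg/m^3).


Q = (P * 1000 * eta) / (rho * g * H)
  = (14 * 1000 * 0.76) / (1000 * 9.81 * 45)
  = 10640 / 441450
  = 0.02410 m^3/s = 24.10 L/s


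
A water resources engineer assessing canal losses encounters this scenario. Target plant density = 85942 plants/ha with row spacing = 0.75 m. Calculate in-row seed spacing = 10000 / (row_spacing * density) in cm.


spacing = 10000 / (row_sp * density)
        = 10000 / (0.75 * 85942)
        = 10000 / 64456.50
        = 0.15514 m = 15.51 cm


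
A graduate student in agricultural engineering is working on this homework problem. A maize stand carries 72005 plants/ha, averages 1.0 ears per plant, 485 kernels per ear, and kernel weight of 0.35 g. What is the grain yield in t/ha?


Y = density * ears * kernels * kw
  = 72005 * 1.0 * 485 * 0.35 g/ha
  = 12222848.75 g/ha
  = 12222.85 kg/ha = 12.22 t/ha


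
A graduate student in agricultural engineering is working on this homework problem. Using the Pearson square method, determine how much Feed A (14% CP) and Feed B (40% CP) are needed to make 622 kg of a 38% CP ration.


parts_A = CP_b - target = 40 - 38 = 2
parts_B = target - CP_a = 38 - 14 = 24
total_parts = 2 + 24 = 26
Feed A = 622 * 2 / 26 = 47.85 kg
Feed B = 622 * 24 / 26 = 574.15 kg

47.85 kg


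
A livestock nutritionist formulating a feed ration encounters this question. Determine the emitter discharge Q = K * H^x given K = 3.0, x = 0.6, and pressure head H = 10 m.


Q = K * H^x
  = 3.0 * 10^0.6
  = 3.0 * 3.9811
  = 11.94 L/h


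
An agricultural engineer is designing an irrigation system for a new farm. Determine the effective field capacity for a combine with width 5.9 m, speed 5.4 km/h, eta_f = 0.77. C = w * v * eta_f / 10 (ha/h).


C = w * v * eta_f / 10
  = 5.9 * 5.4 * 0.77 / 10
  = 24.53 / 10
  = 2.45 ha/h


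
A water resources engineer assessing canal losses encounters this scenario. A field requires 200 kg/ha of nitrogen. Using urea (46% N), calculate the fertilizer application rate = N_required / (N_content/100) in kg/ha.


Rate = N_required / (N_content / 100)
     = 200 / (46 / 100)
     = 200 / 0.46
     = 434.78 kg/ha


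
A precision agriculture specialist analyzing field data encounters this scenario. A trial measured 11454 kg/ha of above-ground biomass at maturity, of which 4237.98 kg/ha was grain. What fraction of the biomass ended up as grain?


HI = grain_yield / biomass
   = 4237.98 / 11454
   = 0.37


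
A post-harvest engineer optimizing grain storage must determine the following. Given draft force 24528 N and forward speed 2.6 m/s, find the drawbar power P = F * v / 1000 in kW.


P = F * v / 1000
  = 24528 * 2.6 / 1000
  = 63772.80 / 1000
  = 63.77 kW


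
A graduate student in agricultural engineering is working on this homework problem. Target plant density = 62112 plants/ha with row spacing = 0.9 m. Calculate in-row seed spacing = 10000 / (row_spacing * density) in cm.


spacing = 10000 / (row_sp * density)
        = 10000 / (0.9 * 62112)
        = 10000 / 55900.80
        = 0.17889 m = 17.89 cm


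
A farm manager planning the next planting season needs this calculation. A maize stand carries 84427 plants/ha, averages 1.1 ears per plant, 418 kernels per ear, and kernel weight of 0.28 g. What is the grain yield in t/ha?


Y = density * ears * kernels * kw
  = 84427 * 1.1 * 418 * 0.28 g/ha
  = 10869469.69 g/ha
  = 10869.47 kg/ha = 10.87 t/ha


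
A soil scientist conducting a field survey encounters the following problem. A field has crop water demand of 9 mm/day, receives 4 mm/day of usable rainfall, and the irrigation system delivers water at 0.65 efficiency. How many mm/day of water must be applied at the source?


IWR = (ETc - Pe) / Ea
    = (9 - 4) / 0.65
    = 5 / 0.65
    = 7.69 mm/day


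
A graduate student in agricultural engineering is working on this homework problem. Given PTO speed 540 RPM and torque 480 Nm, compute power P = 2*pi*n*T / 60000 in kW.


P = 2*pi*n*T / 60000
  = 2*pi * 540 * 480 / 60000
  = 1628601.63 / 60000
  = 27.14 kW


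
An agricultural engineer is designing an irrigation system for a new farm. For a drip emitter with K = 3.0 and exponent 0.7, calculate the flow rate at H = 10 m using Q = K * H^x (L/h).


Q = K * H^x
  = 3.0 * 10^0.7
  = 3.0 * 5.0119
  = 15.04 L/h


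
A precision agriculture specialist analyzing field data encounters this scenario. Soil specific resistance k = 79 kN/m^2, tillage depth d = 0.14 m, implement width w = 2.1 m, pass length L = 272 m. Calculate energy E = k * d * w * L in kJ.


E = k * d * w * L
  = 79 * 0.14 * 2.1 * 272
  = 6317.47 kJ


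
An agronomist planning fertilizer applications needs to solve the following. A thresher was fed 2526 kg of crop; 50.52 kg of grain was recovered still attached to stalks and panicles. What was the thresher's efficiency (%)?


eta = (total - unthreshed) / total * 100
    = (2526 - 50.52) / 2526 * 100
    = 2475.48 / 2526 * 100
    = 98%


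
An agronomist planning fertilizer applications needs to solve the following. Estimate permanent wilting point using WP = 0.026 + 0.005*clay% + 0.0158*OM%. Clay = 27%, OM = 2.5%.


WP = 0.026 + 0.005*27 + 0.0158*2.5
   = 0.026 + 0.1350 + 0.0395
   = 0.2005


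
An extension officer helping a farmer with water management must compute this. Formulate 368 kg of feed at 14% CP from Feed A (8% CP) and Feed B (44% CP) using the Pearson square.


parts_A = CP_b - target = 44 - 14 = 30
parts_B = target - CP_a = 14 - 8 = 6
total_parts = 30 + 6 = 36
Feed A = 368 * 30 / 36 = 306.67 kg
Feed B = 368 * 6 / 36 = 61.33 kg

306.67 kg


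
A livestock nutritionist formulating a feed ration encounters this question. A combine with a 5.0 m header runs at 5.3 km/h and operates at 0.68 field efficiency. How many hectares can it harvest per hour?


C = w * v * eta_f / 10
  = 5.0 * 5.3 * 0.68 / 10
  = 18.02 / 10
  = 1.80 ha/h


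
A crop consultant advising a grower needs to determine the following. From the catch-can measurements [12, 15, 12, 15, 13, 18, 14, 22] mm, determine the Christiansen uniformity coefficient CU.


xbar = 121 / 8 = 15.125
sum|xi - xbar| = 19.500
CU = 100 * (1 - 19.500 / (8 * 15.125))
   = 100 * (1 - 0.1612)
   = 83.88%


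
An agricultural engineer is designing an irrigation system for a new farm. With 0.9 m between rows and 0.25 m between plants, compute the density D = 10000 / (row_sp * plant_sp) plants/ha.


D = 10000 / (row_sp * plant_sp)
  = 10000 / (0.9 * 0.25)
  = 10000 / 0.2250
  = 44444.44 plants/ha


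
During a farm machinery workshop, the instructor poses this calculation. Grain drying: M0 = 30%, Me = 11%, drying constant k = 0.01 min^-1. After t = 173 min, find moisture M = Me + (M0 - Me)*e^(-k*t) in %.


M = Me + (M0 - Me) * e^(-k*t)
  = 11 + (30 - 11) * e^(-0.01*173)
  = 11 + 19 * e^(-1.730)
  = 11 + 19 * 0.17728
  = 11 + 3.3684
  = 14.37%


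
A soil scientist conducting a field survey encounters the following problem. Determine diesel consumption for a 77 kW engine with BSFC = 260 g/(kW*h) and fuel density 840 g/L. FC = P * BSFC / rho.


FC = P * BSFC / rho_fuel
   = 77 * 260 / 840
   = 20020 / 840
   = 23.83 L/h


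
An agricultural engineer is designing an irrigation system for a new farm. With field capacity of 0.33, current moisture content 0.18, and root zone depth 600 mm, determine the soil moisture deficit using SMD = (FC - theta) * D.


SMD = (FC - theta) * D
    = (0.33 - 0.18) * 600
    = 0.150 * 600
    = 90 mm


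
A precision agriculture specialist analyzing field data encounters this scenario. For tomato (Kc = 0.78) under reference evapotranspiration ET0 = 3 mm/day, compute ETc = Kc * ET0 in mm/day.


ETc = Kc * ET0
    = 0.78 * 3
    = 2.34 mm/day


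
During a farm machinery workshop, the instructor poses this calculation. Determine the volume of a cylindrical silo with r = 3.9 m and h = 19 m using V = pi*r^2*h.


V = pi * r^2 * h
  = pi * 3.9^2 * 19
  = pi * 15.21 * 19
  = 907.89 m^3


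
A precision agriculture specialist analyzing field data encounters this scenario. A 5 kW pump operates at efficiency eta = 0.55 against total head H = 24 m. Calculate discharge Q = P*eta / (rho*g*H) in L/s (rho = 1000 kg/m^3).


Q = (P * 1000 * eta) / (rho * g * H)
  = (5 * 1000 * 0.55) / (1000 * 9.81 * 24)
  = 2750 / 235440
  = 0.01168 m^3/s = 11.68 L/s


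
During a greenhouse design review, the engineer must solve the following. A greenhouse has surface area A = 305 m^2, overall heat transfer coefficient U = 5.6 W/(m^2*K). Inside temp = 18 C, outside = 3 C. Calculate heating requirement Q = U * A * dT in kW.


dT = 18 - (3) = 15 K
Q = U * A * dT
  = 5.6 * 305 * 15
  = 25620 W = 25.62 kW


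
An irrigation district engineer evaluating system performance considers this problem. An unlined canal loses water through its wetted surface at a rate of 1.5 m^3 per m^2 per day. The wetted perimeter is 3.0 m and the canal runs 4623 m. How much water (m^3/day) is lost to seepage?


S = C * P * L
  = 1.5 * 3.0 * 4623
  = 20803.50 m^3/day


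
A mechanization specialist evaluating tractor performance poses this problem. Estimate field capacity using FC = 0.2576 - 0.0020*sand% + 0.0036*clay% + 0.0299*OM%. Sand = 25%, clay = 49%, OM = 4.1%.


FC = 0.2576 - 0.0020*25 + 0.0036*49 + 0.0299*4.1
   = 0.2576 - 0.0500 + 0.1764 + 0.1226
   = 0.5066


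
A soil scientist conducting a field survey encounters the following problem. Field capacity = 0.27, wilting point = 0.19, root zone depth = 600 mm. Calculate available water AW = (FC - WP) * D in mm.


AW = (FC - WP) * D
   = (0.27 - 0.19) * 600
   = 0.08 * 600
   = 48 mm


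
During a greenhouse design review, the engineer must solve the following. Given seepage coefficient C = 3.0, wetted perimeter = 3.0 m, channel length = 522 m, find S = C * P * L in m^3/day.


S = C * P * L
  = 3.0 * 3.0 * 522
  = 4698 m^3/day


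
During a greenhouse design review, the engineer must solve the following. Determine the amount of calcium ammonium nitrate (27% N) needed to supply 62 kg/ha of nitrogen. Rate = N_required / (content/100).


Rate = N_required / (N_content / 100)
     = 62 / (27 / 100)
     = 62 / 0.27
     = 229.63 kg/ha


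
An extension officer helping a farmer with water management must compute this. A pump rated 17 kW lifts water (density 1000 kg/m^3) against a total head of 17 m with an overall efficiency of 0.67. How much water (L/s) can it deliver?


Q = (P * 1000 * eta) / (rho * g * H)
  = (17 * 1000 * 0.67) / (1000 * 9.81 * 17)
  = 11390 / 166770
  = 0.06830 m^3/s = 68.30 L/s


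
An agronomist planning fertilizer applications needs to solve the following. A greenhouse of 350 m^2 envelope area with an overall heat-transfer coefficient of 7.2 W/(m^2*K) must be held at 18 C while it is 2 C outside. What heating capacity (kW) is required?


dT = 18 - (2) = 16 K
Q = U * A * dT
  = 7.2 * 350 * 16
  = 40320 W = 40.32 kW


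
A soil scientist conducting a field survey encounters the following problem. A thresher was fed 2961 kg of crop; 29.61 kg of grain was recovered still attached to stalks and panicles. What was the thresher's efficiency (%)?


eta = (total - unthreshed) / total * 100
    = (2961 - 29.61) / 2961 * 100
    = 2931.39 / 2961 * 100
    = 99%


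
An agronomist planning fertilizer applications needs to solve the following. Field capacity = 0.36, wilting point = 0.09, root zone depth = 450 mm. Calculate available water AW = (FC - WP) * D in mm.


AW = (FC - WP) * D
   = (0.36 - 0.09) * 450
   = 0.27 * 450
   = 121.50 mm


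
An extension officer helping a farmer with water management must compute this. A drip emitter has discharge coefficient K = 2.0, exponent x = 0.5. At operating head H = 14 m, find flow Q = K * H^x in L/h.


Q = K * H^x
  = 2.0 * 14^0.5
  = 2.0 * 3.7417
  = 7.48 L/h


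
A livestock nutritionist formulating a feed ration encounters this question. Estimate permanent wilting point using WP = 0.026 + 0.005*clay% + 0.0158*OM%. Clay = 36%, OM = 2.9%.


WP = 0.026 + 0.005*36 + 0.0158*2.9
   = 0.026 + 0.1800 + 0.0458
   = 0.2518


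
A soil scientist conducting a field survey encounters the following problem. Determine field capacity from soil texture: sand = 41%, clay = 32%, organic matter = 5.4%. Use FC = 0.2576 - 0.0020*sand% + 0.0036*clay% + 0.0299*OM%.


FC = 0.2576 - 0.0020*41 + 0.0036*32 + 0.0299*5.4
   = 0.2576 - 0.0820 + 0.1152 + 0.1615
   = 0.4523


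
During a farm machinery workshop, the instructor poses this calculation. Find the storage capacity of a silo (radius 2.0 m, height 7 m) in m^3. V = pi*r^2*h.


V = pi * r^2 * h
  = pi * 2.0^2 * 7
  = pi * 4 * 7
  = 87.96 m^3


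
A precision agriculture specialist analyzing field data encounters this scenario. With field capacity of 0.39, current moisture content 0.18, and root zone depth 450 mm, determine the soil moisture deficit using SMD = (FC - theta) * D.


SMD = (FC - theta) * D
    = (0.39 - 0.18) * 450
    = 0.210 * 450
    = 94.50 mm


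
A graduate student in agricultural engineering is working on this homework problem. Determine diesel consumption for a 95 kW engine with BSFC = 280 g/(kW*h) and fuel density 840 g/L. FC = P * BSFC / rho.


FC = P * BSFC / rho_fuel
   = 95 * 280 / 840
   = 26600 / 840
   = 31.67 L/h


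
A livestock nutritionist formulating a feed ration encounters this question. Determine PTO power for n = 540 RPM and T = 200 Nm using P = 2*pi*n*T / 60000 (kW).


P = 2*pi*n*T / 60000
  = 2*pi * 540 * 200 / 60000
  = 678584.01 / 60000
  = 11.31 kW


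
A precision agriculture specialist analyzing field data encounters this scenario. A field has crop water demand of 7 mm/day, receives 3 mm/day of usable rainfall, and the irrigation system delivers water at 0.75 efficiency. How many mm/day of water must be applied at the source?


IWR = (ETc - Pe) / Ea
    = (7 - 3) / 0.75
    = 4 / 0.75
    = 5.33 mm/day


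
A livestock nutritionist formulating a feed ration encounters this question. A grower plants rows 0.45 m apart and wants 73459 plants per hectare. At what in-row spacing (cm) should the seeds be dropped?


spacing = 10000 / (row_sp * density)
        = 10000 / (0.45 * 73459)
        = 10000 / 33056.55
        = 0.30251 m = 30.25 cm


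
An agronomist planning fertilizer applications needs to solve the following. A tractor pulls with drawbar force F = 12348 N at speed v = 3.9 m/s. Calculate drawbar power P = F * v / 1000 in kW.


P = F * v / 1000
  = 12348 * 3.9 / 1000
  = 48157.20 / 1000
  = 48.16 kW


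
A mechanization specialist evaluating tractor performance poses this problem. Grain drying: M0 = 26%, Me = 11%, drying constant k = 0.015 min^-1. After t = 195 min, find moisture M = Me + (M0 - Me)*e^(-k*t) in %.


M = Me + (M0 - Me) * e^(-k*t)
  = 11 + (26 - 11) * e^(-0.015*195)
  = 11 + 15 * e^(-2.925)
  = 11 + 15 * 0.05366
  = 11 + 0.8050
  = 11.80%


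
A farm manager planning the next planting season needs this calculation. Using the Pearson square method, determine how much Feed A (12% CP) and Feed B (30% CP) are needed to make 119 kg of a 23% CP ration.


parts_A = CP_b - target = 30 - 23 = 7
parts_B = target - CP_a = 23 - 12 = 11
total_parts = 7 + 11 = 18
Feed A = 119 * 7 / 18 = 46.28 kg
Feed B = 119 * 11 / 18 = 72.72 kg

46.28 kg


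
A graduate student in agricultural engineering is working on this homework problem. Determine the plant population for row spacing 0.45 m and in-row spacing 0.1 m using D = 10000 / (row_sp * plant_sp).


D = 10000 / (row_sp * plant_sp)
  = 10000 / (0.45 * 0.1)
  = 10000 / 0.0450
  = 222222.22 plants/ha


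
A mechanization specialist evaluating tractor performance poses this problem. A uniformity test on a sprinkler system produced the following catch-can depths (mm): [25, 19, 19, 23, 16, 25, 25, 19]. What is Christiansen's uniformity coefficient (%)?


xbar = 171 / 8 = 21.375
sum|xi - xbar| = 25
CU = 100 * (1 - 25 / (8 * 21.375))
   = 100 * (1 - 0.1462)
   = 85.38%


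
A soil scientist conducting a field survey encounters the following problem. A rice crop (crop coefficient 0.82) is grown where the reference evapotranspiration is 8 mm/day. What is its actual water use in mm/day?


ETc = Kc * ET0
    = 0.82 * 8
    = 6.56 mm/day


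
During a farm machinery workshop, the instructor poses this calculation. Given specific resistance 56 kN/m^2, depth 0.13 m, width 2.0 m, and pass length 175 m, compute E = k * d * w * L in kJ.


E = k * d * w * L
  = 56 * 0.13 * 2.0 * 175
  = 2548 kJ


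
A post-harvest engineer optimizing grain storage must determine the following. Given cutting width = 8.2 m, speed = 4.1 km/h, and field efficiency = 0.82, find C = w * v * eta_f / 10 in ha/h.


C = w * v * eta_f / 10
  = 8.2 * 4.1 * 0.82 / 10
  = 27.57 / 10
  = 2.76 ha/h


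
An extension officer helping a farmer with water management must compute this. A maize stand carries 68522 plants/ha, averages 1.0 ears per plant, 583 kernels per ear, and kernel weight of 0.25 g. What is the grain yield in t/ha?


Y = density * ears * kernels * kw
  = 68522 * 1.0 * 583 * 0.25 g/ha
  = 9987081.50 g/ha
  = 9987.08 kg/ha = 9.99 t/ha


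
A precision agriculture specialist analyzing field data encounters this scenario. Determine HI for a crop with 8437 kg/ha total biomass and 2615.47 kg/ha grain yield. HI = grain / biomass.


HI = grain_yield / biomass
   = 2615.47 / 8437
   = 0.31


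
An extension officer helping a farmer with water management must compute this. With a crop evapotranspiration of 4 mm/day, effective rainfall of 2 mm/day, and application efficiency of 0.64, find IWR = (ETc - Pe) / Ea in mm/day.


IWR = (ETc - Pe) / Ea
    = (4 - 2) / 0.64
    = 2 / 0.64
    = 3.13 mm/day


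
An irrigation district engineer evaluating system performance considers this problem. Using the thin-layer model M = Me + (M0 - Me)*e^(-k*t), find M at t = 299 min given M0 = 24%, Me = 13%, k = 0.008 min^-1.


M = Me + (M0 - Me) * e^(-k*t)
  = 13 + (24 - 13) * e^(-0.008*299)
  = 13 + 11 * e^(-2.392)
  = 13 + 11 * 0.09145
  = 13 + 1.0059
  = 14.01%


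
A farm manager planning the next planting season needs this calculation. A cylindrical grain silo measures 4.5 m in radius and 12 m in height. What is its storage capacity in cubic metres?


V = pi * r^2 * h
  = pi * 4.5^2 * 12
  = pi * 20.25 * 12
  = 763.41 m^3


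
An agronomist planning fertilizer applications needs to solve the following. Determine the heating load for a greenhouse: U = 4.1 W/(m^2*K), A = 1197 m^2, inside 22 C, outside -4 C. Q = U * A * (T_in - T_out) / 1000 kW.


dT = 22 - (-4) = 26 K
Q = U * A * dT
  = 4.1 * 1197 * 26
  = 127600.20 W = 127.60 kW


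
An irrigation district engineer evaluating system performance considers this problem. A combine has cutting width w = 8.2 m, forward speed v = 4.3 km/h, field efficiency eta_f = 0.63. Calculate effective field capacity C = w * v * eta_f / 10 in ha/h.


C = w * v * eta_f / 10
  = 8.2 * 4.3 * 0.63 / 10
  = 22.21 / 10
  = 2.22 ha/h


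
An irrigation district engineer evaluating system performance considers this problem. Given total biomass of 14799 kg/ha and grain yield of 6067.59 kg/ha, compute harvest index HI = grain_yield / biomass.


HI = grain_yield / biomass
   = 6067.59 / 14799
   = 0.41


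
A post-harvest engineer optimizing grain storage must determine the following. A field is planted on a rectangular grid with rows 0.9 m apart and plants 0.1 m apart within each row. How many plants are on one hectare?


D = 10000 / (row_sp * plant_sp)
  = 10000 / (0.9 * 0.1)
  = 10000 / 0.0900
  = 111111.11 plants/ha


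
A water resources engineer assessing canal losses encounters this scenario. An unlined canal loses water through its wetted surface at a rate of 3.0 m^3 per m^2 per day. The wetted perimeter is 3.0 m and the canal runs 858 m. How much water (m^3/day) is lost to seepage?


S = C * P * L
  = 3.0 * 3.0 * 858
  = 7722 m^3/day


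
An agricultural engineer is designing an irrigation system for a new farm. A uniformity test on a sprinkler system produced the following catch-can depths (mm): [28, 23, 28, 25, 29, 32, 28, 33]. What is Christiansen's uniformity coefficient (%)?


xbar = 226 / 8 = 28.250
sum|xi - xbar| = 18.500
CU = 100 * (1 - 18.500 / (8 * 28.250))
   = 100 * (1 - 0.0819)
   = 91.81%


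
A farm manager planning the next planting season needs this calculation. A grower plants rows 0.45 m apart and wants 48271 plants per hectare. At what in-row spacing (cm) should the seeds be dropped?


spacing = 10000 / (row_sp * density)
        = 10000 / (0.45 * 48271)
        = 10000 / 21721.95
        = 0.46036 m = 46.04 cm


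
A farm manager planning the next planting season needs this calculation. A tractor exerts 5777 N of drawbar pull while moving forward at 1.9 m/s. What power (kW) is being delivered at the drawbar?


P = F * v / 1000
  = 5777 * 1.9 / 1000
  = 10976.30 / 1000
  = 10.98 kW


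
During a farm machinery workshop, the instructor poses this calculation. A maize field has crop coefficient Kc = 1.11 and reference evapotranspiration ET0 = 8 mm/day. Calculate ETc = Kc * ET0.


ETc = Kc * ET0
    = 1.11 * 8
    = 8.88 mm/day


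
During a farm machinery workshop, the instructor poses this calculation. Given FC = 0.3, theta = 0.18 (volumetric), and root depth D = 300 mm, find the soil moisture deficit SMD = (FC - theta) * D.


SMD = (FC - theta) * D
    = (0.3 - 0.18) * 300
    = 0.120 * 300
    = 36 mm
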